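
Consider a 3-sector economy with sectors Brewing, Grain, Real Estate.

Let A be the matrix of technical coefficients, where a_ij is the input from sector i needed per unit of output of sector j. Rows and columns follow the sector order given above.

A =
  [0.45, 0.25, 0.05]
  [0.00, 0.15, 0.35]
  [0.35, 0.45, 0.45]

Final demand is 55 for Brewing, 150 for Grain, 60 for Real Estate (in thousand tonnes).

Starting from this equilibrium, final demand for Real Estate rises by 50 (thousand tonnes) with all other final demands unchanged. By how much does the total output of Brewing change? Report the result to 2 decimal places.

I − A =
  [   0.55    -0.25    -0.05]
  [   0.00     0.85    -0.35]
  [  -0.35    -0.45     0.55]
Cofactors of I−A, C_ij = (−1)^(i+j)·(minor ij) (rows/columns in the sector order above):
  C_11 = (0.85)(0.55) − (-0.35)(-0.45) = 0.3100
  C_12 = −[(0.00)(0.55) − (-0.35)(-0.35)] = 0.1225
  C_13 = (0.00)(-0.45) − (0.85)(-0.35) = 0.2975
  C_21 = −[(-0.25)(0.55) − (-0.05)(-0.45)] = 0.1600
  C_22 = (0.55)(0.55) − (-0.05)(-0.35) = 0.2850
  C_23 = −[(0.55)(-0.45) − (-0.25)(-0.35)] = 0.3350
  C_31 = (-0.25)(-0.35) − (-0.05)(0.85) = 0.1300
  C_32 = −[(0.55)(-0.35) − (-0.05)(0.00)] = 0.1925
  C_33 = (0.55)(0.85) − (-0.25)(0.00) = 0.4675
det(I−A) = Σ_j (I−A)_1j·C_1j = (0.55)(0.3100) + (-0.25)(0.1225) + (-0.05)(0.2975) = 0.1250
adj(I−A) = Cᵀ =
  [ 0.3100   0.1600   0.1300]
  [ 0.1225   0.2850   0.1925]
  [ 0.2975   0.3350   0.4675]
(I − A)⁻¹ = adj(I−A) / det(I−A) ≈
  [   2.4800     1.2800     1.0400]
  [   0.9800     2.2800     1.5400]
  [   2.3800     2.6800     3.7400]
Δx = (I − A)⁻¹ Δd with Δd having +50 in the Real Estate component and 0 elsewhere.
So Δx_1 = L_13 · (+50), where L_13 = adj(I−A)_13 / det(I−A) = 0.1300 / 0.1250.
Δx_1 = 0.1300 × (+50) / 0.1250 = 6.50 / 0.1250 = 52.00.

Δx_1 = 52.00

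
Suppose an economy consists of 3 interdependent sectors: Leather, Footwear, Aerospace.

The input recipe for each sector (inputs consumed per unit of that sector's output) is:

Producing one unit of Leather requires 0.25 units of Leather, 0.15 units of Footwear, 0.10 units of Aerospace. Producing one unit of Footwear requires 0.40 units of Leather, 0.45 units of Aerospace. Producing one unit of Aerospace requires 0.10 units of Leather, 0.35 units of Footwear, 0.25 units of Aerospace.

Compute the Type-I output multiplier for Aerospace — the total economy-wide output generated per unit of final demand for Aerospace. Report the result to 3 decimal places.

m_A = 3.276

I − A =
  [   0.75    -0.40    -0.10]
  [  -0.15     1.00    -0.35]
  [  -0.10    -0.45     0.75]
Cofactors of I−A, C_ij = (−1)^(i+j)·(minor ij) (rows/columns in the sector order above):
  C_11 = (1.00)(0.75) − (-0.35)(-0.45) = 0.5925
  C_12 = −[(-0.15)(0.75) − (-0.35)(-0.10)] = 0.1475
  C_13 = (-0.15)(-0.45) − (1.00)(-0.10) = 0.1675
  C_21 = −[(-0.40)(0.75) − (-0.10)(-0.45)] = 0.3450
  C_22 = (0.75)(0.75) − (-0.10)(-0.10) = 0.5525
  C_23 = −[(0.75)(-0.45) − (-0.40)(-0.10)] = 0.3775
  C_31 = (-0.40)(-0.35) − (-0.10)(1.00) = 0.2400
  C_32 = −[(0.75)(-0.35) − (-0.10)(-0.15)] = 0.2775
  C_33 = (0.75)(1.00) − (-0.40)(-0.15) = 0.6900
det(I−A) = Σ_j (I−A)_1j·C_1j = (0.75)(0.5925) + (-0.40)(0.1475) + (-0.10)(0.1675) = 0.368625
adj(I−A) = Cᵀ =
  [ 0.5925   0.3450   0.2400]
  [ 0.1475   0.5525   0.2775]
  [ 0.1675   0.3775   0.6900]
(I − A)⁻¹ = adj(I−A) / det(I−A) ≈
  [   1.6073     0.9359     0.6511]
  [   0.4001     1.4988     0.7528]
  [   0.4544     1.0241     1.8718]
The output multiplier for sector j is the column-j sum of the Leontief inverse (I − A)⁻¹ = adj(I−A) / det(I−A).
Column A of adj(I−A): (0.2400, 0.2775, 0.6900); det(I−A) = 0.368625.
m_A = (0.2400 + 0.2775 + 0.6900) / 0.368625 = 1.2075 / 0.368625 ≈ 3.276.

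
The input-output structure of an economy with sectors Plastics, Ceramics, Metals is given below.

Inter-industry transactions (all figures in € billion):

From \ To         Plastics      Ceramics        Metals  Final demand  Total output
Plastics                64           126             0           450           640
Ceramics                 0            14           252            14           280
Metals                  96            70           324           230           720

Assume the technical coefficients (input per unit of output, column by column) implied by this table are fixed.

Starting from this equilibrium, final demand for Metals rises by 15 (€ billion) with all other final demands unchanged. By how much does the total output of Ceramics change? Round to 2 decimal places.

Δx_2 = 12.84

Technical coefficients a_ij = z_ij / X_j:
  a_11 = 64/640 = 0.10, a_21 = 0/640 = 0.00, a_31 = 96/640 = 0.15
  a_12 = 126/280 = 0.45, a_22 = 14/280 = 0.05, a_32 = 70/280 = 0.25
  a_13 = 0/720 = 0.00, a_23 = 252/720 = 0.35, a_33 = 324/720 = 0.45
I − A =
  [   0.90    -0.45     0.00]
  [   0.00     0.95    -0.35]
  [  -0.15    -0.25     0.55]
Cofactors of I−A, C_ij = (−1)^(i+j)·(minor ij) (rows/columns in the sector order above):
  C_11 = (0.95)(0.55) − (-0.35)(-0.25) = 0.4350
  C_12 = −[(0.00)(0.55) − (-0.35)(-0.15)] = 0.0525
  C_13 = (0.00)(-0.25) − (0.95)(-0.15) = 0.1425
  C_21 = −[(-0.45)(0.55) − (0.00)(-0.25)] = 0.2475
  C_22 = (0.90)(0.55) − (0.00)(-0.15) = 0.4950
  C_23 = −[(0.90)(-0.25) − (-0.45)(-0.15)] = 0.2925
  C_31 = (-0.45)(-0.35) − (0.00)(0.95) = 0.1575
  C_32 = −[(0.90)(-0.35) − (0.00)(0.00)] = 0.3150
  C_33 = (0.90)(0.95) − (-0.45)(0.00) = 0.8550
det(I−A) = Σ_j (I−A)_1j·C_1j = (0.90)(0.4350) + (-0.45)(0.0525) + (0.00)(0.1425) = 0.367875
adj(I−A) = Cᵀ =
  [ 0.4350   0.2475   0.1575]
  [ 0.0525   0.4950   0.3150]
  [ 0.1425   0.2925   0.8550]
(I − A)⁻¹ = adj(I−A) / det(I−A) ≈
  [   1.1825     0.6728     0.4281]
  [   0.1427     1.3456     0.8563]
  [   0.3874     0.7951     2.3242]
Δx = (I − A)⁻¹ Δd with Δd having +15 in the Metals component and 0 elsewhere.
So Δx_2 = L_23 · (+15), where L_23 = adj(I−A)_23 / det(I−A) = 0.3150 / 0.367875.
Δx_2 = 0.3150 × (+15) / 0.367875 = 4.725 / 0.367875 ≈ 12.84.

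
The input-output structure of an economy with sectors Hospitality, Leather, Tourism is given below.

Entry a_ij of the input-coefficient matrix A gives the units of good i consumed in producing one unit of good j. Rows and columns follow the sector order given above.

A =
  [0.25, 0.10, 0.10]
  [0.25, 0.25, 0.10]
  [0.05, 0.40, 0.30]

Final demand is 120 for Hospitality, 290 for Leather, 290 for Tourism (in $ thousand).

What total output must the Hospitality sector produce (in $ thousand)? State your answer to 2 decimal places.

I − A =
  [   0.75    -0.10    -0.10]
  [  -0.25     0.75    -0.10]
  [  -0.05    -0.40     0.70]
Cofactors of I−A, C_ij = (−1)^(i+j)·(minor ij) (rows/columns in the sector order above):
  C_11 = (0.75)(0.70) − (-0.10)(-0.40) = 0.4850
  C_12 = −[(-0.25)(0.70) − (-0.10)(-0.05)] = 0.1800
  C_13 = (-0.25)(-0.40) − (0.75)(-0.05) = 0.1375
  C_21 = −[(-0.10)(0.70) − (-0.10)(-0.40)] = 0.1100
  C_22 = (0.75)(0.70) − (-0.10)(-0.05) = 0.5200
  C_23 = −[(0.75)(-0.40) − (-0.10)(-0.05)] = 0.3050
  C_31 = (-0.10)(-0.10) − (-0.10)(0.75) = 0.0850
  C_32 = −[(0.75)(-0.10) − (-0.10)(-0.25)] = 0.1000
  C_33 = (0.75)(0.75) − (-0.10)(-0.25) = 0.5375
det(I−A) = Σ_j (I−A)_1j·C_1j = (0.75)(0.4850) + (-0.10)(0.1800) + (-0.10)(0.1375) = 0.3320
adj(I−A) = Cᵀ =
  [ 0.4850   0.1100   0.0850]
  [ 0.1800   0.5200   0.1000]
  [ 0.1375   0.3050   0.5375]
(I − A)⁻¹ = adj(I−A) / det(I−A) ≈
  [   1.4608     0.3313     0.2560]
  [   0.5422     1.5663     0.3012]
  [   0.4142     0.9187     1.6190]
x = (I − A)⁻¹ d = adj(I−A)·d / det(I−A), with det(I−A) = 0.3320:
  x_H = (0.4850·120 + 0.1100·290 + 0.0850·290) / 0.3320 = 114.75 / 0.3320 ≈ 345.63
  x_L = (0.1800·120 + 0.5200·290 + 0.1000·290) / 0.3320 = 201.40 / 0.3320 ≈ 606.63
  x_T = (0.1375·120 + 0.3050·290 + 0.5375·290) / 0.3320 = 260.825 / 0.3320 ≈ 785.62

x_H = 345.63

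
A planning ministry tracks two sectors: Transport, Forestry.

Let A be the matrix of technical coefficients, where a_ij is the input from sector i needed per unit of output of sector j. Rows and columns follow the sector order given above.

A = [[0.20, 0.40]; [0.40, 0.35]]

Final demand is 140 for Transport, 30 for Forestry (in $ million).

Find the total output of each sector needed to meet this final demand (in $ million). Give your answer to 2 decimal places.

I − A =
  [   0.80    -0.40]
  [  -0.40     0.65]
det(I−A) = (0.80)(0.65) − (-0.40)(-0.40) = 0.3600
adj(I−A) = [[0.65, 0.40], [0.40, 0.80]]
(I − A)⁻¹ = adj(I−A) / det(I−A) ≈
  [   1.8056     1.1111]
  [   1.1111     2.2222]
x = (I − A)⁻¹ d = adj(I−A)·d / det(I−A), with det(I−A) = 0.3600:
  x_1 = (0.65·140 + 0.40·30) / 0.3600 = 103.00 / 0.3600 ≈ 286.11
  x_2 = (0.40·140 + 0.80·30) / 0.3600 = 80.00 / 0.3600 ≈ 222.22

x_1 = 286.11, x_2 = 222.22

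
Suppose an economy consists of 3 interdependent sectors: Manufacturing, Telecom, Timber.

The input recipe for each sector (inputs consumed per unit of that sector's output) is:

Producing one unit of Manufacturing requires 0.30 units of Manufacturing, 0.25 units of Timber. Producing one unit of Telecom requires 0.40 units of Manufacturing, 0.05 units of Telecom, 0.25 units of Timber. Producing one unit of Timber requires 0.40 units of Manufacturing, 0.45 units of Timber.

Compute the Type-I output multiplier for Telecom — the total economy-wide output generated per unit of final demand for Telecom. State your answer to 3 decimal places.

I − A =
  [   0.70    -0.40    -0.40]
  [   0.00     0.95     0.00]
  [  -0.25    -0.25     0.55]
Cofactors of I−A, C_ij = (−1)^(i+j)·(minor ij) (rows/columns in the sector order above):
  C_11 = (0.95)(0.55) − (0.00)(-0.25) = 0.5225
  C_12 = −[(0.00)(0.55) − (0.00)(-0.25)] = 0.0000
  C_13 = (0.00)(-0.25) − (0.95)(-0.25) = 0.2375
  C_21 = −[(-0.40)(0.55) − (-0.40)(-0.25)] = 0.3200
  C_22 = (0.70)(0.55) − (-0.40)(-0.25) = 0.2850
  C_23 = −[(0.70)(-0.25) − (-0.40)(-0.25)] = 0.2750
  C_31 = (-0.40)(0.00) − (-0.40)(0.95) = 0.3800
  C_32 = −[(0.70)(0.00) − (-0.40)(0.00)] = 0.0000
  C_33 = (0.70)(0.95) − (-0.40)(0.00) = 0.6650
det(I−A) = Σ_j (I−A)_1j·C_1j = (0.70)(0.5225) + (-0.40)(0.0000) + (-0.40)(0.2375) = 0.27075
adj(I−A) = Cᵀ =
  [ 0.5225   0.3200   0.3800]
  [ 0.0000   0.2850   0.0000]
  [ 0.2375   0.2750   0.6650]
(I − A)⁻¹ = adj(I−A) / det(I−A) ≈
  [   1.9298     1.1819     1.4035]
  [   0.0000     1.0526     0.0000]
  [   0.8772     1.0157     2.4561]
The output multiplier for sector j is the column-j sum of the Leontief inverse (I − A)⁻¹ = adj(I−A) / det(I−A).
Column 2 of adj(I−A): (0.3200, 0.2850, 0.2750); det(I−A) = 0.27075.
m_2 = (0.3200 + 0.2850 + 0.2750) / 0.27075 = 0.88 / 0.27075 ≈ 3.250.

m_2 = 3.250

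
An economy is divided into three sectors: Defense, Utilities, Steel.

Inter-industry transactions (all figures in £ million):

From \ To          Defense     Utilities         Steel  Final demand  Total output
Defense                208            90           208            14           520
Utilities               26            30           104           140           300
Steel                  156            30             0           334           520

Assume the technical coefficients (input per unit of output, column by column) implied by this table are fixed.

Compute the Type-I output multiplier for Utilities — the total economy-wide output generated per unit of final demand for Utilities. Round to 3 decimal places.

m_2 = 2.519

Technical coefficients a_ij = z_ij / X_j:
  a_11 = 208/520 = 0.40, a_21 = 26/520 = 0.05, a_31 = 156/520 = 0.30
  a_12 = 90/300 = 0.30, a_22 = 30/300 = 0.10, a_32 = 30/300 = 0.10
  a_13 = 208/520 = 0.40, a_23 = 104/520 = 0.20, a_33 = 0/520 = 0.00
I − A =
  [   0.60    -0.30    -0.40]
  [  -0.05     0.90    -0.20]
  [  -0.30    -0.10     1.00]
Cofactors of I−A, C_ij = (−1)^(i+j)·(minor ij) (rows/columns in the sector order above):
  C_11 = (0.90)(1.00) − (-0.20)(-0.10) = 0.8800
  C_12 = −[(-0.05)(1.00) − (-0.20)(-0.30)] = 0.1100
  C_13 = (-0.05)(-0.10) − (0.90)(-0.30) = 0.2750
  C_21 = −[(-0.30)(1.00) − (-0.40)(-0.10)] = 0.3400
  C_22 = (0.60)(1.00) − (-0.40)(-0.30) = 0.4800
  C_23 = −[(0.60)(-0.10) − (-0.30)(-0.30)] = 0.1500
  C_31 = (-0.30)(-0.20) − (-0.40)(0.90) = 0.4200
  C_32 = −[(0.60)(-0.20) − (-0.40)(-0.05)] = 0.1400
  C_33 = (0.60)(0.90) − (-0.30)(-0.05) = 0.5250
det(I−A) = Σ_j (I−A)_1j·C_1j = (0.60)(0.8800) + (-0.30)(0.1100) + (-0.40)(0.2750) = 0.3850
adj(I−A) = Cᵀ =
  [ 0.8800   0.3400   0.4200]
  [ 0.1100   0.4800   0.1400]
  [ 0.2750   0.1500   0.5250]
(I − A)⁻¹ = adj(I−A) / det(I−A) ≈
  [   2.2857     0.8831     1.0909]
  [   0.2857     1.2468     0.3636]
  [   0.7143     0.3896     1.3636]
The output multiplier for sector j is the column-j sum of the Leontief inverse (I − A)⁻¹ = adj(I−A) / det(I−A).
Column 2 of adj(I−A): (0.3400, 0.4800, 0.1500); det(I−A) = 0.3850.
m_2 = (0.3400 + 0.4800 + 0.1500) / 0.3850 = 0.97 / 0.3850 ≈ 2.519.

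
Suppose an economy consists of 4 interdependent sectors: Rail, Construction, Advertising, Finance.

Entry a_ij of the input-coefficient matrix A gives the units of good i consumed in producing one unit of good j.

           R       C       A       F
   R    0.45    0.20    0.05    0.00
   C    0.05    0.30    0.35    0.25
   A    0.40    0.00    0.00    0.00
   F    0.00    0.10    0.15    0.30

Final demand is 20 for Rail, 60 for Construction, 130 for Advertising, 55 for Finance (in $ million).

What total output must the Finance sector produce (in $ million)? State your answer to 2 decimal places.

I − A =
  [   0.55    -0.20    -0.05     0.00]
  [  -0.05     0.70    -0.35    -0.25]
  [  -0.40     0.00     1.00     0.00]
  [   0.00    -0.10    -0.15     0.70]
Compute the cofactors C_ij = (−1)^(i+j)·(3×3 minor ij) of I−A; the adjugate is their transpose:
adj(I−A) = Cᵀ =
  [ 0.465000   0.140000   0.079750   0.050000]
  [ 0.148000   0.371000   0.157125   0.132500]
  [ 0.186000   0.056000   0.248750   0.020000]
  [ 0.061000   0.065000   0.075750   0.333000]
det(I−A) = Σ_j (I−A)_1j·C_1j = (0.55)(0.465000) + (-0.20)(0.148000) + (-0.05)(0.186000) + (0.00)(0.061000) = 0.21685
(I − A)⁻¹ = adj(I−A) / det(I−A) ≈
  [   2.1443     0.6456     0.3678     0.2306]
  [   0.6825     1.7109     0.7246     0.6110]
  [   0.8577     0.2582     1.1471     0.0922]
  [   0.2813     0.2997     0.3493     1.5356]
x = (I − A)⁻¹ d = adj(I−A)·d / det(I−A), with det(I−A) = 0.21685:
  x_R = (0.465000·20 + 0.140000·60 + 0.079750·130 + 0.050000·55) / 0.21685 = 30.8175 / 0.21685 ≈ 142.11
  x_C = (0.148000·20 + 0.371000·60 + 0.157125·130 + 0.132500·55) / 0.21685 = 52.93375 / 0.21685 ≈ 244.10
  x_A = (0.186000·20 + 0.056000·60 + 0.248750·130 + 0.020000·55) / 0.21685 = 40.5175 / 0.21685 ≈ 186.85
  x_F = (0.061000·20 + 0.065000·60 + 0.075750·130 + 0.333000·55) / 0.21685 = 33.2825 / 0.21685 ≈ 153.48

x_F = 153.48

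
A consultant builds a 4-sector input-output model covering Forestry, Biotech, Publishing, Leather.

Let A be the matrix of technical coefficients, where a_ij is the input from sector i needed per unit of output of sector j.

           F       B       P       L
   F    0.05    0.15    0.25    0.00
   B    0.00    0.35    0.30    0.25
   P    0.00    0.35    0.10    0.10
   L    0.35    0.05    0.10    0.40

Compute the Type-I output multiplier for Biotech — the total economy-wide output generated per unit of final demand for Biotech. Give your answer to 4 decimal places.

m_B = 4.5008

I − A =
  [   0.95    -0.15    -0.25     0.00]
  [   0.00     0.65    -0.30    -0.25]
  [   0.00    -0.35     0.90    -0.10]
  [  -0.35    -0.05    -0.10     0.60]
Compute the cofactors C_ij = (−1)^(i+j)·(3×3 minor ij) of I−A; the adjugate is their transpose:
adj(I−A) = Cᵀ =
  [ 0.260000   0.133250   0.125125   0.076375]
  [ 0.089250   0.494750   0.216625   0.242250]
  [ 0.053375   0.209500   0.345500   0.144875]
  [ 0.168000   0.153875   0.148625   0.456000]
det(I−A) = Σ_j (I−A)_1j·C_1j = (0.95)(0.260000) + (-0.15)(0.089250) + (-0.25)(0.053375) + (0.00)(0.168000) = 0.22026875
(I − A)⁻¹ = adj(I−A) / det(I−A) ≈
  [   1.18038     0.60494     0.56806     0.34674]
  [   0.40519     2.24612     0.98346     1.09979]
  [   0.24232     0.95111     1.56854     0.65772]
  [   0.76270     0.69858     0.67474     2.07020]
The output multiplier for sector j is the column-j sum of the Leontief inverse (I − A)⁻¹ = adj(I−A) / det(I−A).
Column B of adj(I−A): (0.133250, 0.494750, 0.209500, 0.153875); det(I−A) = 0.22026875.
m_B = (0.133250 + 0.494750 + 0.209500 + 0.153875) / 0.22026875 = 0.991375 / 0.22026875 ≈ 4.5008.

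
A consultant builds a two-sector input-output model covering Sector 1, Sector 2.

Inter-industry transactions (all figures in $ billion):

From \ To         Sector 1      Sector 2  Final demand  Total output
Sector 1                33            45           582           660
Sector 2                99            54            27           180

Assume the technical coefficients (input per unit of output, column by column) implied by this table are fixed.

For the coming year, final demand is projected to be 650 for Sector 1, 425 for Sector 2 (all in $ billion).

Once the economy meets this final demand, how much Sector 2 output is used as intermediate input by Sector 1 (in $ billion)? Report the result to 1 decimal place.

Technical coefficients a_ij = z_ij / X_j:
  a_11 = 33/660 = 0.05, a_21 = 99/660 = 0.15
  a_12 = 45/180 = 0.25, a_22 = 54/180 = 0.30
I − A =
  [   0.95    -0.25]
  [  -0.15     0.70]
det(I−A) = (0.95)(0.70) − (-0.25)(-0.15) = 0.6275
adj(I−A) = [[0.70, 0.25], [0.15, 0.95]]
(I − A)⁻¹ = adj(I−A) / det(I−A) ≈
  [   1.1155     0.3984]
  [   0.2390     1.5139]
First solve x = (I − A)⁻¹ d = adj(I−A)·d / det(I−A); in particular x_1 = (0.70·650 + 0.25·425) / 0.6275 = 561.25 / 0.6275 ≈ 894.422.
Intermediate flow from 2 to 1: z_21 = a_21 · x_1 = 0.15 × 561.25 / 0.6275 = 84.1875 / 0.6275 ≈ 134.2.

z_21 = 134.2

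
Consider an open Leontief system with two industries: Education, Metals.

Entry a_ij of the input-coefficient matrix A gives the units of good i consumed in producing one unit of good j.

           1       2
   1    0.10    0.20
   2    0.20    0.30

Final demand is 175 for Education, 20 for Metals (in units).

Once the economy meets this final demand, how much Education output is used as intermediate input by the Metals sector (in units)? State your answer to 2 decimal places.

z_12 = 17.97

I − A =
  [   0.90    -0.20]
  [  -0.20     0.70]
det(I−A) = (0.90)(0.70) − (-0.20)(-0.20) = 0.5900
adj(I−A) = [[0.70, 0.20], [0.20, 0.90]]
(I − A)⁻¹ = adj(I−A) / det(I−A) ≈
  [   1.1864     0.3390]
  [   0.3390     1.5254]
First solve x = (I − A)⁻¹ d = adj(I−A)·d / det(I−A); in particular x_2 = (0.20·175 + 0.90·20) / 0.5900 = 53.00 / 0.5900 ≈ 89.8305.
Intermediate flow from 1 to 2: z_12 = a_12 · x_2 = 0.20 × 53.00 / 0.5900 = 10.60 / 0.5900 ≈ 17.97.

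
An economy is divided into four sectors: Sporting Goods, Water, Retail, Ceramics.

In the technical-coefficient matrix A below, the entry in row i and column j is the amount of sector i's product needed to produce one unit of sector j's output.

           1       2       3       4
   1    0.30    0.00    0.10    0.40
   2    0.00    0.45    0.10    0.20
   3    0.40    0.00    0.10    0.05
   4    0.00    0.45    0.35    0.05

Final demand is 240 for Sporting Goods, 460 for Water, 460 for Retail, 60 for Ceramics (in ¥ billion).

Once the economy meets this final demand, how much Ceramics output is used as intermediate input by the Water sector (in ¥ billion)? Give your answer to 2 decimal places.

I − A =
  [   0.70     0.00    -0.10    -0.40]
  [   0.00     0.55    -0.10    -0.20]
  [  -0.40     0.00     0.90    -0.05]
  [   0.00    -0.45    -0.35     0.95]
Compute the cofactors C_ij = (−1)^(i+j)·(3×3 minor ij) of I−A; the adjugate is their transpose:
adj(I−A) = Cᵀ =
  [ 0.377375   0.164250   0.138250   0.200750]
  [ 0.066000   0.492250   0.115500   0.137500]
  [ 0.173000   0.087750   0.302750   0.107250]
  [ 0.095000   0.265500   0.166250   0.324500]
det(I−A) = Σ_j (I−A)_1j·C_1j = (0.70)(0.377375) + (0.00)(0.066000) + (-0.10)(0.173000) + (-0.40)(0.095000) = 0.2088625
(I − A)⁻¹ = adj(I−A) / det(I−A) ≈
  [   1.8068     0.7864     0.6619     0.9612]
  [   0.3160     2.3568     0.5530     0.6583]
  [   0.8283     0.4201     1.4495     0.5135]
  [   0.4548     1.2712     0.7960     1.5537]
First solve x = (I − A)⁻¹ d = adj(I−A)·d / det(I−A); in particular x_2 = (0.066000·240 + 0.492250·460 + 0.115500·460 + 0.137500·60) / 0.2088625 = 303.655 / 0.2088625 ≈ 1453.8512.
Intermediate flow from 4 to 2: z_42 = a_42 · x_2 = 0.45 × 303.655 / 0.2088625 = 136.64475 / 0.2088625 ≈ 654.23.

z_42 = 654.23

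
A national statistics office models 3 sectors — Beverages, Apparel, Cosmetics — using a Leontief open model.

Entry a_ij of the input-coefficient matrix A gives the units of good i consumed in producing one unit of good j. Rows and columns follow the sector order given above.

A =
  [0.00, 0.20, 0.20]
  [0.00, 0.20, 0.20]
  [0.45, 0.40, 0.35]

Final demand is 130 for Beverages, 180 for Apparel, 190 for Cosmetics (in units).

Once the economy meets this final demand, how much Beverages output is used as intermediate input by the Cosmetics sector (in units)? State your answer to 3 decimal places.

I − A =
  [   1.00    -0.20    -0.20]
  [   0.00     0.80    -0.20]
  [  -0.45    -0.40     0.65]
Cofactors of I−A, C_ij = (−1)^(i+j)·(minor ij) (rows/columns in the sector order above):
  C_11 = (0.80)(0.65) − (-0.20)(-0.40) = 0.4400
  C_12 = −[(0.00)(0.65) − (-0.20)(-0.45)] = 0.0900
  C_13 = (0.00)(-0.40) − (0.80)(-0.45) = 0.3600
  C_21 = −[(-0.20)(0.65) − (-0.20)(-0.40)] = 0.2100
  C_22 = (1.00)(0.65) − (-0.20)(-0.45) = 0.5600
  C_23 = −[(1.00)(-0.40) − (-0.20)(-0.45)] = 0.4900
  C_31 = (-0.20)(-0.20) − (-0.20)(0.80) = 0.2000
  C_32 = −[(1.00)(-0.20) − (-0.20)(0.00)] = 0.2000
  C_33 = (1.00)(0.80) − (-0.20)(0.00) = 0.8000
det(I−A) = Σ_j (I−A)_1j·C_1j = (1.00)(0.4400) + (-0.20)(0.0900) + (-0.20)(0.3600) = 0.3500
adj(I−A) = Cᵀ =
  [ 0.4400   0.2100   0.2000]
  [ 0.0900   0.5600   0.2000]
  [ 0.3600   0.4900   0.8000]
(I − A)⁻¹ = adj(I−A) / det(I−A) ≈
  [   1.2571     0.6000     0.5714]
  [   0.2571     1.6000     0.5714]
  [   1.0286     1.4000     2.2857]
First solve x = (I − A)⁻¹ d = adj(I−A)·d / det(I−A); in particular x_C = (0.3600·130 + 0.4900·180 + 0.8000·190) / 0.3500 = 287.00 / 0.3500 = 820.00000.
Intermediate flow from B to C: z_BC = a_BC · x_C = 0.20 × 287.00 / 0.3500 = 57.40 / 0.3500 = 164.000.

z_BC = 164.000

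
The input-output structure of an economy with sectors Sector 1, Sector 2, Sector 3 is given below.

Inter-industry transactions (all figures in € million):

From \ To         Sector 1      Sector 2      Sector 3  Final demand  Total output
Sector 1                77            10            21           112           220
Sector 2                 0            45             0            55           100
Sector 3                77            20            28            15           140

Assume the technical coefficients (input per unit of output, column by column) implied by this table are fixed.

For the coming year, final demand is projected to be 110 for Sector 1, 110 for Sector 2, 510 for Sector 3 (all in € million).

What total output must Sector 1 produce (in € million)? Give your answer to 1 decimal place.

Technical coefficients a_ij = z_ij / X_j:
  a_11 = 77/220 = 0.35, a_21 = 0/220 = 0.00, a_31 = 77/220 = 0.35
  a_12 = 10/100 = 0.10, a_22 = 45/100 = 0.45, a_32 = 20/100 = 0.20
  a_13 = 21/140 = 0.15, a_23 = 0/140 = 0.00, a_33 = 28/140 = 0.20
I − A =
  [   0.65    -0.10    -0.15]
  [   0.00     0.55     0.00]
  [  -0.35    -0.20     0.80]
Cofactors of I−A, C_ij = (−1)^(i+j)·(minor ij) (rows/columns in the sector order above):
  C_11 = (0.55)(0.80) − (0.00)(-0.20) = 0.4400
  C_12 = −[(0.00)(0.80) − (0.00)(-0.35)] = 0.0000
  C_13 = (0.00)(-0.20) − (0.55)(-0.35) = 0.1925
  C_21 = −[(-0.10)(0.80) − (-0.15)(-0.20)] = 0.1100
  C_22 = (0.65)(0.80) − (-0.15)(-0.35) = 0.4675
  C_23 = −[(0.65)(-0.20) − (-0.10)(-0.35)] = 0.1650
  C_31 = (-0.10)(0.00) − (-0.15)(0.55) = 0.0825
  C_32 = −[(0.65)(0.00) − (-0.15)(0.00)] = 0.0000
  C_33 = (0.65)(0.55) − (-0.10)(0.00) = 0.3575
det(I−A) = Σ_j (I−A)_1j·C_1j = (0.65)(0.4400) + (-0.10)(0.0000) + (-0.15)(0.1925) = 0.257125
adj(I−A) = Cᵀ =
  [ 0.4400   0.1100   0.0825]
  [ 0.0000   0.4675   0.0000]
  [ 0.1925   0.1650   0.3575]
(I − A)⁻¹ = adj(I−A) / det(I−A) ≈
  [   1.7112     0.4278     0.3209]
  [   0.0000     1.8182     0.0000]
  [   0.7487     0.6417     1.3904]
x = (I − A)⁻¹ d = adj(I−A)·d / det(I−A), with det(I−A) = 0.257125:
  x_1 = (0.4400·110 + 0.1100·110 + 0.0825·510) / 0.257125 = 102.575 / 0.257125 ≈ 398.9
  x_2 = (0.0000·110 + 0.4675·110 + 0.0000·510) / 0.257125 = 51.425 / 0.257125 = 200.0
  x_3 = (0.1925·110 + 0.1650·110 + 0.3575·510) / 0.257125 = 221.65 / 0.257125 ≈ 862.0

x_1 = 398.9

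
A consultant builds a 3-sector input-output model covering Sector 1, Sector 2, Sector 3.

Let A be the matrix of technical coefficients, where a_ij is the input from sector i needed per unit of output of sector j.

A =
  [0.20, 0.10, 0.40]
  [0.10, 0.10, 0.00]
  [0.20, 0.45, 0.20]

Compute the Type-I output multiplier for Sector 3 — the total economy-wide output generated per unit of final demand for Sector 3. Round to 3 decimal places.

I − A =
  [   0.80    -0.10    -0.40]
  [  -0.10     0.90     0.00]
  [  -0.20    -0.45     0.80]
Cofactors of I−A, C_ij = (−1)^(i+j)·(minor ij) (rows/columns in the sector order above):
  C_11 = (0.90)(0.80) − (0.00)(-0.45) = 0.7200
  C_12 = −[(-0.10)(0.80) − (0.00)(-0.20)] = 0.0800
  C_13 = (-0.10)(-0.45) − (0.90)(-0.20) = 0.2250
  C_21 = −[(-0.10)(0.80) − (-0.40)(-0.45)] = 0.2600
  C_22 = (0.80)(0.80) − (-0.40)(-0.20) = 0.5600
  C_23 = −[(0.80)(-0.45) − (-0.10)(-0.20)] = 0.3800
  C_31 = (-0.10)(0.00) − (-0.40)(0.90) = 0.3600
  C_32 = −[(0.80)(0.00) − (-0.40)(-0.10)] = 0.0400
  C_33 = (0.80)(0.90) − (-0.10)(-0.10) = 0.7100
det(I−A) = Σ_j (I−A)_1j·C_1j = (0.80)(0.7200) + (-0.10)(0.0800) + (-0.40)(0.2250) = 0.4780
adj(I−A) = Cᵀ =
  [ 0.7200   0.2600   0.3600]
  [ 0.0800   0.5600   0.0400]
  [ 0.2250   0.3800   0.7100]
(I − A)⁻¹ = adj(I−A) / det(I−A) ≈
  [   1.5063     0.5439     0.7531]
  [   0.1674     1.1715     0.0837]
  [   0.4707     0.7950     1.4854]
The output multiplier for sector j is the column-j sum of the Leontief inverse (I − A)⁻¹ = adj(I−A) / det(I−A).
Column 3 of adj(I−A): (0.3600, 0.0400, 0.7100); det(I−A) = 0.4780.
m_3 = (0.3600 + 0.0400 + 0.7100) / 0.4780 = 1.11 / 0.4780 ≈ 2.322.

m_3 = 2.322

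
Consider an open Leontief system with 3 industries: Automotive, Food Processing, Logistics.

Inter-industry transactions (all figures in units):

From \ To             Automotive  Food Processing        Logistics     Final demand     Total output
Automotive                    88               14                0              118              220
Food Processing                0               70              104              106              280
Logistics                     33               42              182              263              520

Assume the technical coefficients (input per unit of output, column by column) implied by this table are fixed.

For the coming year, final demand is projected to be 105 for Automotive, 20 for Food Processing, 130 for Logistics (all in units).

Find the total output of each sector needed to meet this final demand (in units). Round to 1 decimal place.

x_A = 183.1, x_F = 97.3, x_L = 264.7

Technical coefficients a_ij = z_ij / X_j:
  a_AA = 88/220 = 0.40, a_FA = 0/220 = 0.00, a_LA = 33/220 = 0.15
  a_AF = 14/280 = 0.05, a_FF = 70/280 = 0.25, a_LF = 42/280 = 0.15
  a_AL = 0/520 = 0.00, a_FL = 104/520 = 0.20, a_LL = 182/520 = 0.35
I − A =
  [   0.60    -0.05     0.00]
  [   0.00     0.75    -0.20]
  [  -0.15    -0.15     0.65]
Cofactors of I−A, C_ij = (−1)^(i+j)·(minor ij) (rows/columns in the sector order above):
  C_11 = (0.75)(0.65) − (-0.20)(-0.15) = 0.4575
  C_12 = −[(0.00)(0.65) − (-0.20)(-0.15)] = 0.0300
  C_13 = (0.00)(-0.15) − (0.75)(-0.15) = 0.1125
  C_21 = −[(-0.05)(0.65) − (0.00)(-0.15)] = 0.0325
  C_22 = (0.60)(0.65) − (0.00)(-0.15) = 0.3900
  C_23 = −[(0.60)(-0.15) − (-0.05)(-0.15)] = 0.0975
  C_31 = (-0.05)(-0.20) − (0.00)(0.75) = 0.0100
  C_32 = −[(0.60)(-0.20) − (0.00)(0.00)] = 0.1200
  C_33 = (0.60)(0.75) − (-0.05)(0.00) = 0.4500
det(I−A) = Σ_j (I−A)_1j·C_1j = (0.60)(0.4575) + (-0.05)(0.0300) + (0.00)(0.1125) = 0.2730
adj(I−A) = Cᵀ =
  [ 0.4575   0.0325   0.0100]
  [ 0.0300   0.3900   0.1200]
  [ 0.1125   0.0975   0.4500]
(I − A)⁻¹ = adj(I−A) / det(I−A) ≈
  [   1.6758     0.1190     0.0366]
  [   0.1099     1.4286     0.4396]
  [   0.4121     0.3571     1.6484]
x = (I − A)⁻¹ d = adj(I−A)·d / det(I−A), with det(I−A) = 0.2730:
  x_A = (0.4575·105 + 0.0325·20 + 0.0100·130) / 0.2730 = 49.9875 / 0.2730 ≈ 183.1
  x_F = (0.0300·105 + 0.3900·20 + 0.1200·130) / 0.2730 = 26.55 / 0.2730 ≈ 97.3
  x_L = (0.1125·105 + 0.0975·20 + 0.4500·130) / 0.2730 = 72.2625 / 0.2730 ≈ 264.7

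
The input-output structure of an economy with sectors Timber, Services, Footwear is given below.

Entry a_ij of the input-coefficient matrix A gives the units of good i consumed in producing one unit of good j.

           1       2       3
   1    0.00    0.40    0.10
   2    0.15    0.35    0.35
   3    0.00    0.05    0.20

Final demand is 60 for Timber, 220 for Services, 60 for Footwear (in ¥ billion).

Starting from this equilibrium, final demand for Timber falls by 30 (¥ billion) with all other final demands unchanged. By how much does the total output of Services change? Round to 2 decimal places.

Δx_2 = -7.93

I − A =
  [   1.00    -0.40    -0.10]
  [  -0.15     0.65    -0.35]
  [   0.00    -0.05     0.80]
Cofactors of I−A, C_ij = (−1)^(i+j)·(minor ij) (rows/columns in the sector order above):
  C_11 = (0.65)(0.80) − (-0.35)(-0.05) = 0.5025
  C_12 = −[(-0.15)(0.80) − (-0.35)(0.00)] = 0.1200
  C_13 = (-0.15)(-0.05) − (0.65)(0.00) = 0.0075
  C_21 = −[(-0.40)(0.80) − (-0.10)(-0.05)] = 0.3250
  C_22 = (1.00)(0.80) − (-0.10)(0.00) = 0.8000
  C_23 = −[(1.00)(-0.05) − (-0.40)(0.00)] = 0.0500
  C_31 = (-0.40)(-0.35) − (-0.10)(0.65) = 0.2050
  C_32 = −[(1.00)(-0.35) − (-0.10)(-0.15)] = 0.3650
  C_33 = (1.00)(0.65) − (-0.40)(-0.15) = 0.5900
det(I−A) = Σ_j (I−A)_1j·C_1j = (1.00)(0.5025) + (-0.40)(0.1200) + (-0.10)(0.0075) = 0.45375
adj(I−A) = Cᵀ =
  [ 0.5025   0.3250   0.2050]
  [ 0.1200   0.8000   0.3650]
  [ 0.0075   0.0500   0.5900]
(I − A)⁻¹ = adj(I−A) / det(I−A) ≈
  [   1.1074     0.7163     0.4518]
  [   0.2645     1.7631     0.8044]
  [   0.0165     0.1102     1.3003]
Δx = (I − A)⁻¹ Δd with Δd having -30 in the Timber component and 0 elsewhere.
So Δx_2 = L_21 · (-30), where L_21 = adj(I−A)_21 / det(I−A) = 0.1200 / 0.45375.
Δx_2 = 0.1200 × (-30) / 0.45375 = -3.60 / 0.45375 ≈ -7.93.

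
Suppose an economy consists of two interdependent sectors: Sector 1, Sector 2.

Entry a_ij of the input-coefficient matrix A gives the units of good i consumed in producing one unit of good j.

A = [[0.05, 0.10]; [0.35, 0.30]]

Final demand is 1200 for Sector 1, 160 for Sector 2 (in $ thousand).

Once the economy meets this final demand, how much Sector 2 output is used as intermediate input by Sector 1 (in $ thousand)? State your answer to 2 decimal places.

I − A =
  [   0.95    -0.10]
  [  -0.35     0.70]
det(I−A) = (0.95)(0.70) − (-0.10)(-0.35) = 0.6300
adj(I−A) = [[0.70, 0.10], [0.35, 0.95]]
(I − A)⁻¹ = adj(I−A) / det(I−A) ≈
  [   1.1111     0.1587]
  [   0.5556     1.5079]
First solve x = (I − A)⁻¹ d = adj(I−A)·d / det(I−A); in particular x_1 = (0.70·1200 + 0.10·160) / 0.6300 = 856.00 / 0.6300 ≈ 1358.7302.
Intermediate flow from 2 to 1: z_21 = a_21 · x_1 = 0.35 × 856.00 / 0.6300 = 299.60 / 0.6300 ≈ 475.56.

z_21 = 475.56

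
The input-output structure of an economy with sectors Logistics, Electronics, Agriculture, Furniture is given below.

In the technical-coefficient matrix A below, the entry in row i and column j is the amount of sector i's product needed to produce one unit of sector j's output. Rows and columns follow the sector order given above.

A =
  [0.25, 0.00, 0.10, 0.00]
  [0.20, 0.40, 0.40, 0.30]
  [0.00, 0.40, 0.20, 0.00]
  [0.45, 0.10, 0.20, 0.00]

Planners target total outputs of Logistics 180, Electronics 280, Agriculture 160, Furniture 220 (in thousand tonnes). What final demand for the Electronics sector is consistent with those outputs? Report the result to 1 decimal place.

d_E = 2.0

I − A =
  [   0.75     0.00    -0.10     0.00]
  [  -0.20     0.60    -0.40    -0.30]
  [   0.00    -0.40     0.80     0.00]
  [  -0.45    -0.10    -0.20     1.00]
d = (I − A) x:
  d_L = (+0.75)·180 + (+0.00)·280 + (-0.10)·160 + (+0.00)·220 = 119.0
  d_E = (-0.20)·180 + (+0.60)·280 + (-0.40)·160 + (-0.30)·220 = 2.0
  d_A = (+0.00)·180 + (-0.40)·280 + (+0.80)·160 + (+0.00)·220 = 16.0
  d_F = (-0.45)·180 + (-0.10)·280 + (-0.20)·160 + (+1.00)·220 = 79.0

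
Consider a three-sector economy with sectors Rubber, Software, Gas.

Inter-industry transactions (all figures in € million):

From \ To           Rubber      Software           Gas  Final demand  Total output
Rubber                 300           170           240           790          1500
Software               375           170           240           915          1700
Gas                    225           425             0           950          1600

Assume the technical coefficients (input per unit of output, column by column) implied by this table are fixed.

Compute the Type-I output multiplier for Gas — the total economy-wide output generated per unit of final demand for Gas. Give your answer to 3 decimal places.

Technical coefficients a_ij = z_ij / X_j:
  a_11 = 300/1500 = 0.20, a_21 = 375/1500 = 0.25, a_31 = 225/1500 = 0.15
  a_12 = 170/1700 = 0.10, a_22 = 170/1700 = 0.10, a_32 = 425/1700 = 0.25
  a_13 = 240/1600 = 0.15, a_23 = 240/1600 = 0.15, a_33 = 0/1600 = 0.00
I − A =
  [   0.80    -0.10    -0.15]
  [  -0.25     0.90    -0.15]
  [  -0.15    -0.25     1.00]
Cofactors of I−A, C_ij = (−1)^(i+j)·(minor ij) (rows/columns in the sector order above):
  C_11 = (0.90)(1.00) − (-0.15)(-0.25) = 0.8625
  C_12 = −[(-0.25)(1.00) − (-0.15)(-0.15)] = 0.2725
  C_13 = (-0.25)(-0.25) − (0.90)(-0.15) = 0.1975
  C_21 = −[(-0.10)(1.00) − (-0.15)(-0.25)] = 0.1375
  C_22 = (0.80)(1.00) − (-0.15)(-0.15) = 0.7775
  C_23 = −[(0.80)(-0.25) − (-0.10)(-0.15)] = 0.2150
  C_31 = (-0.10)(-0.15) − (-0.15)(0.90) = 0.1500
  C_32 = −[(0.80)(-0.15) − (-0.15)(-0.25)] = 0.1575
  C_33 = (0.80)(0.90) − (-0.10)(-0.25) = 0.6950
det(I−A) = Σ_j (I−A)_1j·C_1j = (0.80)(0.8625) + (-0.10)(0.2725) + (-0.15)(0.1975) = 0.633125
adj(I−A) = Cᵀ =
  [ 0.8625   0.1375   0.1500]
  [ 0.2725   0.7775   0.1575]
  [ 0.1975   0.2150   0.6950]
(I − A)⁻¹ = adj(I−A) / det(I−A) ≈
  [   1.3623     0.2172     0.2369]
  [   0.4304     1.2280     0.2488]
  [   0.3119     0.3396     1.0977]
The output multiplier for sector j is the column-j sum of the Leontief inverse (I − A)⁻¹ = adj(I−A) / det(I−A).
Column 3 of adj(I−A): (0.1500, 0.1575, 0.6950); det(I−A) = 0.633125.
m_3 = (0.1500 + 0.1575 + 0.6950) / 0.633125 = 1.0025 / 0.633125 ≈ 1.583.

m_3 = 1.583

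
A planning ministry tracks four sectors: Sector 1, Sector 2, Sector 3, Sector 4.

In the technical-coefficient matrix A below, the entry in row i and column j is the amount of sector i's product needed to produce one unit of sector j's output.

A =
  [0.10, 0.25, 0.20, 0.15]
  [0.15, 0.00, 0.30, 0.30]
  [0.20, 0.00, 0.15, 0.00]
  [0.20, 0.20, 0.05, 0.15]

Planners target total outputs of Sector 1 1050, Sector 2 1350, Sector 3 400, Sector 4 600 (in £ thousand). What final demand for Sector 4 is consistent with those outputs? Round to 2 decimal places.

I − A =
  [   0.90    -0.25    -0.20    -0.15]
  [  -0.15     1.00    -0.30    -0.30]
  [  -0.20     0.00     0.85     0.00]
  [  -0.20    -0.20    -0.05     0.85]
d = (I − A) x:
  d_1 = (+0.90)·1050 + (-0.25)·1350 + (-0.20)·400 + (-0.15)·600 = 437.50
  d_2 = (-0.15)·1050 + (+1.00)·1350 + (-0.30)·400 + (-0.30)·600 = 892.50
  d_3 = (-0.20)·1050 + (+0.00)·1350 + (+0.85)·400 + (+0.00)·600 = 130.00
  d_4 = (-0.20)·1050 + (-0.20)·1350 + (-0.05)·400 + (+0.85)·600 = 10.00

d_4 = 10.00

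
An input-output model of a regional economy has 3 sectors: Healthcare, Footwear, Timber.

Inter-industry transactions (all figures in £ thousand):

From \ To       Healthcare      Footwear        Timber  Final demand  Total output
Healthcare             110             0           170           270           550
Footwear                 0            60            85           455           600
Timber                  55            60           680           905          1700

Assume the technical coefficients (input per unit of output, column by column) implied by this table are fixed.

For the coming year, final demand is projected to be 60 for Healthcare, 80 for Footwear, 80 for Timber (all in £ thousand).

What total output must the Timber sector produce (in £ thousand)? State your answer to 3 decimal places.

Technical coefficients a_ij = z_ij / X_j:
  a_HH = 110/550 = 0.20, a_FH = 0/550 = 0.00, a_TH = 55/550 = 0.10
  a_HF = 0/600 = 0.00, a_FF = 60/600 = 0.10, a_TF = 60/600 = 0.10
  a_HT = 170/1700 = 0.10, a_FT = 85/1700 = 0.05, a_TT = 680/1700 = 0.40
I − A =
  [   0.80     0.00    -0.10]
  [   0.00     0.90    -0.05]
  [  -0.10    -0.10     0.60]
Cofactors of I−A, C_ij = (−1)^(i+j)·(minor ij) (rows/columns in the sector order above):
  C_11 = (0.90)(0.60) − (-0.05)(-0.10) = 0.5350
  C_12 = −[(0.00)(0.60) − (-0.05)(-0.10)] = 0.0050
  C_13 = (0.00)(-0.10) − (0.90)(-0.10) = 0.0900
  C_21 = −[(0.00)(0.60) − (-0.10)(-0.10)] = 0.0100
  C_22 = (0.80)(0.60) − (-0.10)(-0.10) = 0.4700
  C_23 = −[(0.80)(-0.10) − (0.00)(-0.10)] = 0.0800
  C_31 = (0.00)(-0.05) − (-0.10)(0.90) = 0.0900
  C_32 = −[(0.80)(-0.05) − (-0.10)(0.00)] = 0.0400
  C_33 = (0.80)(0.90) − (0.00)(0.00) = 0.7200
det(I−A) = Σ_j (I−A)_1j·C_1j = (0.80)(0.5350) + (0.00)(0.0050) + (-0.10)(0.0900) = 0.4190
adj(I−A) = Cᵀ =
  [ 0.5350   0.0100   0.0900]
  [ 0.0050   0.4700   0.0400]
  [ 0.0900   0.0800   0.7200]
(I − A)⁻¹ = adj(I−A) / det(I−A) ≈
  [   1.2768     0.0239     0.2148]
  [   0.0119     1.1217     0.0955]
  [   0.2148     0.1909     1.7184]
x = (I − A)⁻¹ d = adj(I−A)·d / det(I−A), with det(I−A) = 0.4190:
  x_H = (0.5350·60 + 0.0100·80 + 0.0900·80) / 0.4190 = 40.10 / 0.4190 ≈ 95.704
  x_F = (0.0050·60 + 0.4700·80 + 0.0400·80) / 0.4190 = 41.10 / 0.4190 ≈ 98.091
  x_T = (0.0900·60 + 0.0800·80 + 0.7200·80) / 0.4190 = 69.40 / 0.4190 ≈ 165.632

x_T = 165.632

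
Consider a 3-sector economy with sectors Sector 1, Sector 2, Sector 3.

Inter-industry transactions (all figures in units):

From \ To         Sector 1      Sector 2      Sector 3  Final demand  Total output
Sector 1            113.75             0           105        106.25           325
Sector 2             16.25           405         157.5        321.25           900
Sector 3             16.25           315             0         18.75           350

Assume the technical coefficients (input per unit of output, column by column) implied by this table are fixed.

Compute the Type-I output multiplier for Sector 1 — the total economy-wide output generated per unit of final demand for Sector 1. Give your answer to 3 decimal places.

m_1 = 2.111

Technical coefficients a_ij = z_ij / X_j:
  a_11 = 113.75/325 = 0.35, a_21 = 16.25/325 = 0.05, a_31 = 16.25/325 = 0.05
  a_12 = 0/900 = 0.00, a_22 = 405/900 = 0.45, a_32 = 315/900 = 0.35
  a_13 = 105/350 = 0.30, a_23 = 157.5/350 = 0.45, a_33 = 0/350 = 0.00
I − A =
  [   0.65     0.00    -0.30]
  [  -0.05     0.55    -0.45]
  [  -0.05    -0.35     1.00]
Cofactors of I−A, C_ij = (−1)^(i+j)·(minor ij) (rows/columns in the sector order above):
  C_11 = (0.55)(1.00) − (-0.45)(-0.35) = 0.3925
  C_12 = −[(-0.05)(1.00) − (-0.45)(-0.05)] = 0.0725
  C_13 = (-0.05)(-0.35) − (0.55)(-0.05) = 0.0450
  C_21 = −[(0.00)(1.00) − (-0.30)(-0.35)] = 0.1050
  C_22 = (0.65)(1.00) − (-0.30)(-0.05) = 0.6350
  C_23 = −[(0.65)(-0.35) − (0.00)(-0.05)] = 0.2275
  C_31 = (0.00)(-0.45) − (-0.30)(0.55) = 0.1650
  C_32 = −[(0.65)(-0.45) − (-0.30)(-0.05)] = 0.3075
  C_33 = (0.65)(0.55) − (0.00)(-0.05) = 0.3575
det(I−A) = Σ_j (I−A)_1j·C_1j = (0.65)(0.3925) + (0.00)(0.0725) + (-0.30)(0.0450) = 0.241625
adj(I−A) = Cᵀ =
  [ 0.3925   0.1050   0.1650]
  [ 0.0725   0.6350   0.3075]
  [ 0.0450   0.2275   0.3575]
(I − A)⁻¹ = adj(I−A) / det(I−A) ≈
  [   1.6244     0.4346     0.6829]
  [   0.3001     2.6280     1.2726]
  [   0.1862     0.9415     1.4796]
The output multiplier for sector j is the column-j sum of the Leontief inverse (I − A)⁻¹ = adj(I−A) / det(I−A).
Column 1 of adj(I−A): (0.3925, 0.0725, 0.0450); det(I−A) = 0.241625.
m_1 = (0.3925 + 0.0725 + 0.0450) / 0.241625 = 0.51 / 0.241625 ≈ 2.111.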